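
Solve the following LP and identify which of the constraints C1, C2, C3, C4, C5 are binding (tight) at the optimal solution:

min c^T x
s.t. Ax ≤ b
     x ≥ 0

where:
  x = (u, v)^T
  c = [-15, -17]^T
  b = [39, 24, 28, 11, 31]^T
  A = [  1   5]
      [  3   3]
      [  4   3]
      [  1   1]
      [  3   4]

At u = 1, v = 7, compute slack b - a·x for each constraint:
  C1: 39 − 36 = 3  (slack)
  C2: 24 − 24 = 0  (binding)
  C3: 28 − 25 = 3  (slack)
  C4: 11 − 8 = 3  (slack)
  C5: 31 − 31 = 0  (binding)

Optimal: u = 1, v = 7
Binding: C2, C5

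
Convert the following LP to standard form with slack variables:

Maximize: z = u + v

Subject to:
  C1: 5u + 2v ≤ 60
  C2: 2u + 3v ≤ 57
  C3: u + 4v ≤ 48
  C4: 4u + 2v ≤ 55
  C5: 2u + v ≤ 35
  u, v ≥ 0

max z = u + v

s.t.
  5u + 2v + s1 = 60
  2u + 3v + s2 = 57
  u + 4v + s3 = 48
  4u + 2v + s4 = 55
  2u + v + s5 = 35
  u, v, s1, s2, s3, s4, s5 ≥ 0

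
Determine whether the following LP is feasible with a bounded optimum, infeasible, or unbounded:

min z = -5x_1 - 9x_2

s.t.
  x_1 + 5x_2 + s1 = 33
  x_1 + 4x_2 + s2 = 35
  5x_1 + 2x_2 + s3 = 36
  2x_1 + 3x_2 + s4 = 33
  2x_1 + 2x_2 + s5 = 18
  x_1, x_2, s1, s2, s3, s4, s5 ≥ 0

Feasible with a bounded optimal solution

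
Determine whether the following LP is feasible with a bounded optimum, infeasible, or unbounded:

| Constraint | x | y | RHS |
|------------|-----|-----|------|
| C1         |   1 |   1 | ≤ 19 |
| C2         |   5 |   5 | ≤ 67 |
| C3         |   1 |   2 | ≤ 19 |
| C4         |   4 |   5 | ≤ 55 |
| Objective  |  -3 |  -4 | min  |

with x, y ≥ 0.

Feasible with a bounded optimal solution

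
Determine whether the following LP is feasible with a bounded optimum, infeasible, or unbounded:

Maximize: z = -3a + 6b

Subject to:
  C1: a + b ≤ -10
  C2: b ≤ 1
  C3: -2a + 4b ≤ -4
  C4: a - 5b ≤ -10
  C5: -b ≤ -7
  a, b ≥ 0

Infeasible (no feasible solution exists)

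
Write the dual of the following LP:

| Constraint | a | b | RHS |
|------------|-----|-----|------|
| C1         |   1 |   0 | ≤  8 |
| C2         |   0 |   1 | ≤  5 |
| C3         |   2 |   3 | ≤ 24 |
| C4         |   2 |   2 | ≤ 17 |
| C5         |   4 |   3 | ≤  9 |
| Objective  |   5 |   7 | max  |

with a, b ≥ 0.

Primal max cᵀx s.t. Ax ≤ b, x ≥ 0  →  Dual min bᵀy s.t. Aᵀy ≥ c, y ≥ 0.

Minimize: z = 8y1 + 5y2 + 24y3 + 17y4 + 9y5

Subject to:
  y1 + 2y3 + 2y4 + 4y5 ≥ 5
  y2 + 3y3 + 2y4 + 3y5 ≥ 7
  y1, y2, y3, y4, y5 ≥ 0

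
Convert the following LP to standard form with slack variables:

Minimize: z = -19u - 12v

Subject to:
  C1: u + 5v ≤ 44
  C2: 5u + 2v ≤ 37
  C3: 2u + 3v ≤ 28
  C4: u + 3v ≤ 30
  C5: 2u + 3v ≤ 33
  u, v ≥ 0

min z = -19u - 12v

s.t.
  u + 5v + s1 = 44
  5u + 2v + s2 = 37
  2u + 3v + s3 = 28
  u + 3v + s4 = 30
  2u + 3v + s5 = 33
  u, v, s1, s2, s3, s4, s5 ≥ 0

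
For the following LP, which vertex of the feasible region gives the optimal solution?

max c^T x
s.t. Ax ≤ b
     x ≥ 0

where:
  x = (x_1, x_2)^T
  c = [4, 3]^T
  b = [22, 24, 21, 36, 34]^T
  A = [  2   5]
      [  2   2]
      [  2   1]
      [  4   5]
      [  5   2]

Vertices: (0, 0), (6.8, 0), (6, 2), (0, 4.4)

Evaluate the objective at each vertex of the feasible region:
  z(0, 0) = 0
  z(6.8, 0) = 27.2
  z(6, 2) = 30  ←
  z(0, 4.4) = 13.2
The maximum is at x_1 = 6, x_2 = 2.

(6, 2)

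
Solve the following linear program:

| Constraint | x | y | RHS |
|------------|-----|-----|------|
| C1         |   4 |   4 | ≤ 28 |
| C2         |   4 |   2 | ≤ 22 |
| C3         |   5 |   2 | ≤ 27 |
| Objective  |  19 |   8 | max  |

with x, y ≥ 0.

Evaluate the objective at each vertex of the feasible region:
  z(0, 0) = 0
  z(5.4, 0) = 102.6
  z(5, 1) = 103  ←
  z(4, 3) = 100
  z(0, 7) = 56
The maximum is at x = 5, y = 1.

x = 5, y = 1, z = 103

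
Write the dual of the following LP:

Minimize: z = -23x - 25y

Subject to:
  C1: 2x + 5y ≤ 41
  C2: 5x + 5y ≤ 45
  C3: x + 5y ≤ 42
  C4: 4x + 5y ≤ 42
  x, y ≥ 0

Primal min cᵀx s.t. Ax ≤ b, x ≥ 0  →  Dual max −bᵀy s.t. Aᵀy ≥ −c, y ≥ 0.

Maximize: z = -41y1 - 45y2 - 42y3 - 42y4

Subject to:
  2y1 + 5y2 + y3 + 4y4 ≥ 23
  5y1 + 5y2 + 5y3 + 5y4 ≥ 25
  y1, y2, y3, y4 ≥ 0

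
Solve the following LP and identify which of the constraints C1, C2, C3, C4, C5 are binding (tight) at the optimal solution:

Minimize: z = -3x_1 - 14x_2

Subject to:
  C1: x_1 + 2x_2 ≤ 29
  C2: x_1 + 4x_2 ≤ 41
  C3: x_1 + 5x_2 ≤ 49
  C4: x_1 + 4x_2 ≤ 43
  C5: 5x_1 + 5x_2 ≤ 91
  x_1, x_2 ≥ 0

At x_1 = 9, x_2 = 8, compute slack b - a·x for each constraint:
  C1: 29 − 25 = 4  (slack)
  C2: 41 − 41 = 0  (binding)
  C3: 49 − 49 = 0  (binding)
  C4: 43 − 41 = 2  (slack)
  C5: 91 − 85 = 6  (slack)

Optimal: x_1 = 9, x_2 = 8
Binding: C2, C3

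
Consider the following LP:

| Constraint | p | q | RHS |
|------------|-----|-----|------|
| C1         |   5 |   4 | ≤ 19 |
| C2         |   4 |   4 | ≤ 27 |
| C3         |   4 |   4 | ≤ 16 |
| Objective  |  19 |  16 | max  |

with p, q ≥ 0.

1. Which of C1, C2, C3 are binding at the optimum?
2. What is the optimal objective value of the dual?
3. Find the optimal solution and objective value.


1. C1, C3
2. 73
3. p = 3, q = 1, z = 73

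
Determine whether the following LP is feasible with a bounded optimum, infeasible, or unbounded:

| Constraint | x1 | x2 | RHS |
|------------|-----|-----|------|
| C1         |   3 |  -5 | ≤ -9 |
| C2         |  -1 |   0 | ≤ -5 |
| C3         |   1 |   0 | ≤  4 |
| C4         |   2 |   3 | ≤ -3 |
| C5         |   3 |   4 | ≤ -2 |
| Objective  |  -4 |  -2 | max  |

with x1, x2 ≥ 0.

Infeasible (no feasible solution exists)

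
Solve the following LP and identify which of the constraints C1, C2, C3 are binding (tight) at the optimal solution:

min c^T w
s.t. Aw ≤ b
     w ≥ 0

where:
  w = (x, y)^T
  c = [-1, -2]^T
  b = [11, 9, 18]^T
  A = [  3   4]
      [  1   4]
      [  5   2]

At x = 1, y = 2, compute slack b - a·x for each constraint:
  C1: 11 − 11 = 0  (binding)
  C2: 9 − 9 = 0  (binding)
  C3: 18 − 9 = 9  (slack)

Optimal: x = 1, y = 2
Binding: C1, C2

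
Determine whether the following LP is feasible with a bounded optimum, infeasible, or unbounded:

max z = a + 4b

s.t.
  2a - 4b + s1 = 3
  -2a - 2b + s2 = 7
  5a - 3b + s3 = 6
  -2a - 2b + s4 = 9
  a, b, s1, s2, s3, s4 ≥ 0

Unbounded (objective can increase without bound)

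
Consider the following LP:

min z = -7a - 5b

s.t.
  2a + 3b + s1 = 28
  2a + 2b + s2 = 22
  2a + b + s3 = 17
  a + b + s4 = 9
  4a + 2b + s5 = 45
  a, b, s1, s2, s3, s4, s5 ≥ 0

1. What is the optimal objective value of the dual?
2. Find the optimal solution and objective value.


1. -61
2. a = 8, b = 1, z = -61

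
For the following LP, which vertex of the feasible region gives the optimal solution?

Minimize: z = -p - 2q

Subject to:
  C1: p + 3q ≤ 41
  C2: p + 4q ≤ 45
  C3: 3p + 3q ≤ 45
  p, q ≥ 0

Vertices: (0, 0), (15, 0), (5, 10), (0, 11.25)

Evaluate the objective at each vertex of the feasible region:
  z(0, 0) = 0
  z(15, 0) = -15
  z(5, 10) = -25  ←
  z(0, 11.25) = -22.5
The minimum is at p = 5, q = 10.

(5, 10)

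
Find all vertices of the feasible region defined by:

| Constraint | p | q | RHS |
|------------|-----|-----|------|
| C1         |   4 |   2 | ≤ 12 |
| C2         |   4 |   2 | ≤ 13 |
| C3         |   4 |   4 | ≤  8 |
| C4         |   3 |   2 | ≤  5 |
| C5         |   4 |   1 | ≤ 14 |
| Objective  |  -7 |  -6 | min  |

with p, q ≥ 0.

(0, 0), (1.667, 0), (1, 1), (0, 2)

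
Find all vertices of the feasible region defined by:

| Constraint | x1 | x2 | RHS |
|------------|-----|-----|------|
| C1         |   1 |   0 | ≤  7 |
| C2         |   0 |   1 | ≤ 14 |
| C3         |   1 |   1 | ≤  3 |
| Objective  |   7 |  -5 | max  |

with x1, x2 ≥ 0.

(0, 0), (3, 0), (0, 3)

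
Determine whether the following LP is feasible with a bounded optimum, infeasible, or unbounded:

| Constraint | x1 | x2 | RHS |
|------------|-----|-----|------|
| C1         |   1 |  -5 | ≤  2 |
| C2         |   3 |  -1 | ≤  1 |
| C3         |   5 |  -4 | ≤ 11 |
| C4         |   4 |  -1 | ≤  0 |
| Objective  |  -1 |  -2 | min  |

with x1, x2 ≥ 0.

Unbounded (objective can decrease without bound)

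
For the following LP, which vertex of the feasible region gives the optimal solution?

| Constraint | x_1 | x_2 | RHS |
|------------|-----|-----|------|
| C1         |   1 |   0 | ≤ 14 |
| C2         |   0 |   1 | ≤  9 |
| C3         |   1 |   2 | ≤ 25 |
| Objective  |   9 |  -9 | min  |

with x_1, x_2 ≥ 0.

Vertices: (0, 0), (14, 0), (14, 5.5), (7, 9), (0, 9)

Evaluate the objective at each vertex of the feasible region:
  z(0, 0) = 0
  z(14, 0) = 126
  z(14, 5.5) = 76.5
  z(7, 9) = -18
  z(0, 9) = -81  ←
The minimum is at x_1 = 0, x_2 = 9.

(0, 9)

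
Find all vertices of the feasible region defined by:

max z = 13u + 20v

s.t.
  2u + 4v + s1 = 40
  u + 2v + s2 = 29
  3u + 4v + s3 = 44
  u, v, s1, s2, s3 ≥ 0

(0, 0), (14.67, 0), (4, 8), (0, 10)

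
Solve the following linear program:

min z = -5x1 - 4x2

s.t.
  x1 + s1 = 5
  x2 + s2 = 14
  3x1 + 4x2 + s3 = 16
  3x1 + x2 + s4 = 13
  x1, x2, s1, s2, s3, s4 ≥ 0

Evaluate the objective at each vertex of the feasible region:
  z(0, 0) = 0
  z(4.333, 0) = -21.67
  z(4, 1) = -24  ←
  z(0, 4) = -16
The minimum is at x1 = 4, x2 = 1.

x1 = 4, x2 = 1, z = -24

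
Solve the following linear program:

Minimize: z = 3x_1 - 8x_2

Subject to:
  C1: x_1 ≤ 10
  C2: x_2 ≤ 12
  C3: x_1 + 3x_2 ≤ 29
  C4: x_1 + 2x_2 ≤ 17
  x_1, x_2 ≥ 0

Evaluate the objective at each vertex of the feasible region:
  z(0, 0) = 0
  z(10, 0) = 30
  z(10, 3.5) = 2
  z(0, 8.5) = -68  ←
The minimum is at x_1 = 0, x_2 = 8.5.

x_1 = 0, x_2 = 8.5, z = -68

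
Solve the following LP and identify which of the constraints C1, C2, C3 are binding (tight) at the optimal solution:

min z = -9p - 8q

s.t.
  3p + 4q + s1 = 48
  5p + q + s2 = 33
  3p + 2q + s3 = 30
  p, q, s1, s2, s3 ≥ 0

At p = 4, q = 9, compute slack b - a·x for each constraint:
  C1: 48 − 48 = 0  (binding)
  C2: 33 − 29 = 4  (slack)
  C3: 30 − 30 = 0  (binding)

Optimal: p = 4, q = 9
Binding: C1, C3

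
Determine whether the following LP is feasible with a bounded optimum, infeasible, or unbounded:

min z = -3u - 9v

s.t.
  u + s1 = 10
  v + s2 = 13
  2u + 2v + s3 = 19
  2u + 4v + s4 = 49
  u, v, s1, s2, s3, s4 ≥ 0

Feasible with a bounded optimal solution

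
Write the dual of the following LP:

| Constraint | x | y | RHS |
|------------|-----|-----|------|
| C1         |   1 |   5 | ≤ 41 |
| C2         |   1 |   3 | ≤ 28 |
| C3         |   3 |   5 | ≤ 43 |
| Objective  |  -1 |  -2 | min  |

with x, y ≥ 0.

Primal min cᵀx s.t. Ax ≤ b, x ≥ 0  →  Dual max −bᵀy s.t. Aᵀy ≥ −c, y ≥ 0.

Maximize: z = -41y1 - 28y2 - 43y3

Subject to:
  y1 + y2 + 3y3 ≥ 1
  5y1 + 3y2 + 5y3 ≥ 2
  y1, y2, y3 ≥ 0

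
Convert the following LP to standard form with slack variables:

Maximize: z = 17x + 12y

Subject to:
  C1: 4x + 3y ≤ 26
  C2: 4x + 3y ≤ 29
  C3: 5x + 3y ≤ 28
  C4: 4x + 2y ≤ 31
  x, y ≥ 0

max z = 17x + 12y

s.t.
  4x + 3y + s1 = 26
  4x + 3y + s2 = 29
  5x + 3y + s3 = 28
  4x + 2y + s4 = 31
  x, y, s1, s2, s3, s4 ≥ 0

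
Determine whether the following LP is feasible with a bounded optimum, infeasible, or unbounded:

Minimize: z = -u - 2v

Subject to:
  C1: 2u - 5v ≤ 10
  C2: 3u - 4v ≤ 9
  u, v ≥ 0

Unbounded (objective can decrease without bound)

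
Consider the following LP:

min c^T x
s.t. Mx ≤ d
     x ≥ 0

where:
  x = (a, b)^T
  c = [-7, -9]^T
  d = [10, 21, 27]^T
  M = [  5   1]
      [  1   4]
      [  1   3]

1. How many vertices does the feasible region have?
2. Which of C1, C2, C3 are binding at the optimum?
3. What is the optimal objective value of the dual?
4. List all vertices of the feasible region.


1. 4
2. C1, C2
3. -52
4. (0, 0), (2, 0), (1, 5), (0, 5.25)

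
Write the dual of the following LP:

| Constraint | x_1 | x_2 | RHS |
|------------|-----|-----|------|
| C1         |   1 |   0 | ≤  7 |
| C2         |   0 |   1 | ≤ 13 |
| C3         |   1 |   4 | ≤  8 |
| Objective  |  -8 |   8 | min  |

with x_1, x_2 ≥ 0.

Primal min cᵀx s.t. Ax ≤ b, x ≥ 0  →  Dual max −bᵀy s.t. Aᵀy ≥ −c, y ≥ 0.

Maximize: z = -7y1 - 13y2 - 8y3

Subject to:
  y1 + y3 ≥ 8
  y2 + 4y3 ≥ -8
  y1, y2, y3 ≥ 0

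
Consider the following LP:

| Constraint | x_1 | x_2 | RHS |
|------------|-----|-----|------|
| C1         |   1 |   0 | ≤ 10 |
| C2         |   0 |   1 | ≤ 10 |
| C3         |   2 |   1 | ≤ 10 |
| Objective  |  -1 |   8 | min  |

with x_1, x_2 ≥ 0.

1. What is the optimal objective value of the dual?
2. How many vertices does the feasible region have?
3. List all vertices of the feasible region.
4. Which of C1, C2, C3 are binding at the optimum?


1. -5
2. 3
3. (0, 0), (5, 0), (0, 10)
4. C3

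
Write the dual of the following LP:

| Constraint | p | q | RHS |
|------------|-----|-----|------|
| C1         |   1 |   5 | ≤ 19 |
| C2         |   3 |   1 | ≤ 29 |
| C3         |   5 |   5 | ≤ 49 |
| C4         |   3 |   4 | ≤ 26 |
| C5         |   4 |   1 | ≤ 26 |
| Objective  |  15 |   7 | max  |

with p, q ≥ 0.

Primal max cᵀx s.t. Ax ≤ b, x ≥ 0  →  Dual min bᵀy s.t. Aᵀy ≥ c, y ≥ 0.

Minimize: z = 19y1 + 29y2 + 49y3 + 26y4 + 26y5

Subject to:
  y1 + 3y2 + 5y3 + 3y4 + 4y5 ≥ 15
  5y1 + y2 + 5y3 + 4y4 + y5 ≥ 7
  y1, y2, y3, y4, y5 ≥ 0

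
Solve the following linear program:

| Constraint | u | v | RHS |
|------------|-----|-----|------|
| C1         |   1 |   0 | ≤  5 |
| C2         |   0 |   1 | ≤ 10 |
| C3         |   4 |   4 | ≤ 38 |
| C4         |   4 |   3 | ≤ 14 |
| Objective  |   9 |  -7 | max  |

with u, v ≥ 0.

Evaluate the objective at each vertex of the feasible region:
  z(0, 0) = 0
  z(3.5, 0) = 31.5  ←
  z(0, 4.667) = -32.67
The maximum is at u = 3.5, v = 0.

u = 3.5, v = 0, z = 31.5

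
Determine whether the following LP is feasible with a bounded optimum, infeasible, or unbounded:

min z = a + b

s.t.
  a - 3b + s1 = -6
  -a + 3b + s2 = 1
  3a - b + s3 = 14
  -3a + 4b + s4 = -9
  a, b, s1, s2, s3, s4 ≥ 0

Infeasible (no feasible solution exists)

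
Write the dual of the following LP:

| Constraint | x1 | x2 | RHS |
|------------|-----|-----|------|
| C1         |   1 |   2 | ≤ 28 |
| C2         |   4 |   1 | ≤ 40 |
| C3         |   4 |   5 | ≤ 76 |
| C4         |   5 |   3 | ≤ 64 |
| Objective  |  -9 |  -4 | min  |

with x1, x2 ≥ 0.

Primal min cᵀx s.t. Ax ≤ b, x ≥ 0  →  Dual max −bᵀy s.t. Aᵀy ≥ −c, y ≥ 0.

Maximize: z = -28y1 - 40y2 - 76y3 - 64y4

Subject to:
  y1 + 4y2 + 4y3 + 5y4 ≥ 9
  2y1 + y2 + 5y3 + 3y4 ≥ 4
  y1, y2, y3, y4 ≥ 0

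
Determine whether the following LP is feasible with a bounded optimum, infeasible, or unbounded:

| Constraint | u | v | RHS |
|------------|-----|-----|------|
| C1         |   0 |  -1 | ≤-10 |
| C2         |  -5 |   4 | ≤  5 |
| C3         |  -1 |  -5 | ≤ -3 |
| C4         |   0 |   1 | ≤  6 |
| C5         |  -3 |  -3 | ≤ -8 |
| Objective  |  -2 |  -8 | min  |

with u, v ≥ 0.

Infeasible (no feasible solution exists)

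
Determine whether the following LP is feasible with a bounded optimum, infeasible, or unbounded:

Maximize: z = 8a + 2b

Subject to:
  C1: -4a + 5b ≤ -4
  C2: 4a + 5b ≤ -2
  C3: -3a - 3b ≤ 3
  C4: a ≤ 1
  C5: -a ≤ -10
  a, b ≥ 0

Infeasible (no feasible solution exists)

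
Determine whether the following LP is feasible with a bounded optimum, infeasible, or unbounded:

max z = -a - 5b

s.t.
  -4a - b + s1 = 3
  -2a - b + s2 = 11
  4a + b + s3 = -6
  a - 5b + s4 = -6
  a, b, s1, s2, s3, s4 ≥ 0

Infeasible (no feasible solution exists)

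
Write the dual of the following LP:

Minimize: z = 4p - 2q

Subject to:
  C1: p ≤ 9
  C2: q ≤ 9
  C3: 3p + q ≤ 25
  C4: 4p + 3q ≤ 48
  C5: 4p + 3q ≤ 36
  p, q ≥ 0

Primal min cᵀx s.t. Ax ≤ b, x ≥ 0  →  Dual max −bᵀy s.t. Aᵀy ≥ −c, y ≥ 0.

Maximize: z = -9y1 - 9y2 - 25y3 - 48y4 - 36y5

Subject to:
  y1 + 3y3 + 4y4 + 4y5 ≥ -4
  y2 + y3 + 3y4 + 3y5 ≥ 2
  y1, y2, y3, y4, y5 ≥ 0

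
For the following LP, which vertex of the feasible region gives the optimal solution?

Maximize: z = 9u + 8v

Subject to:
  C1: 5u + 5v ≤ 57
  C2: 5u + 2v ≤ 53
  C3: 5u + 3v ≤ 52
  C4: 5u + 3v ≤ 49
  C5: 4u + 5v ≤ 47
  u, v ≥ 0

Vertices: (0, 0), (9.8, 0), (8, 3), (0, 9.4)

Evaluate the objective at each vertex of the feasible region:
  z(0, 0) = 0
  z(9.8, 0) = 88.2
  z(8, 3) = 96  ←
  z(0, 9.4) = 75.2
The maximum is at u = 8, v = 3.

(8, 3)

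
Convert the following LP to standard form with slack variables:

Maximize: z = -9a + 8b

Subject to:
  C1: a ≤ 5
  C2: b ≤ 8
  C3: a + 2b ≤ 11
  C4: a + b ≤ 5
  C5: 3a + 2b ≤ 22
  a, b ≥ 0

max z = -9a + 8b

s.t.
  a + s1 = 5
  b + s2 = 8
  a + 2b + s3 = 11
  a + b + s4 = 5
  3a + 2b + s5 = 22
  a, b, s1, s2, s3, s4, s5 ≥ 0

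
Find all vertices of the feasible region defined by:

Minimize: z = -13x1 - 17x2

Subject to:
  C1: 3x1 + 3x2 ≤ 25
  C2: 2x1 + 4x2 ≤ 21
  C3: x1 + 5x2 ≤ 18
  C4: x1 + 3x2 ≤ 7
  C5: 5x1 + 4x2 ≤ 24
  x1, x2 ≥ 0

(0, 0), (4.8, 0), (4, 1), (0, 2.333)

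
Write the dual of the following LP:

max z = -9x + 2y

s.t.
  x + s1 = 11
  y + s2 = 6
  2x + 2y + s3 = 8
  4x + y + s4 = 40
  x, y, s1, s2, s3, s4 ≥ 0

Primal max cᵀx s.t. Ax ≤ b, x ≥ 0  →  Dual min bᵀy s.t. Aᵀy ≥ c, y ≥ 0.

Minimize: z = 11y1 + 6y2 + 8y3 + 40y4

Subject to:
  y1 + 2y3 + 4y4 ≥ -9
  y2 + 2y3 + y4 ≥ 2
  y1, y2, y3, y4 ≥ 0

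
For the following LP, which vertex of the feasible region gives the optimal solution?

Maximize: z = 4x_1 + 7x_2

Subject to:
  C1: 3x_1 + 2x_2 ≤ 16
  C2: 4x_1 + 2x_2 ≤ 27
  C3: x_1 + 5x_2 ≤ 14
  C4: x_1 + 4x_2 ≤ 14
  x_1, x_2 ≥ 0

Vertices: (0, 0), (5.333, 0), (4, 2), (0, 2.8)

Evaluate the objective at each vertex of the feasible region:
  z(0, 0) = 0
  z(5.333, 0) = 21.33
  z(4, 2) = 30  ←
  z(0, 2.8) = 19.6
The maximum is at x_1 = 4, x_2 = 2.

(4, 2)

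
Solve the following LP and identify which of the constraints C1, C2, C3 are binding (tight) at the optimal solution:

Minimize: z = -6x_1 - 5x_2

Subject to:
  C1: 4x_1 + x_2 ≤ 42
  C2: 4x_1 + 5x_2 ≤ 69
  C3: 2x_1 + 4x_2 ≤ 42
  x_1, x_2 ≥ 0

At x_1 = 9, x_2 = 6, compute slack b - a·x for each constraint:
  C1: 42 − 42 = 0  (binding)
  C2: 69 − 66 = 3  (slack)
  C3: 42 − 42 = 0  (binding)

Optimal: x_1 = 9, x_2 = 6
Binding: C1, C3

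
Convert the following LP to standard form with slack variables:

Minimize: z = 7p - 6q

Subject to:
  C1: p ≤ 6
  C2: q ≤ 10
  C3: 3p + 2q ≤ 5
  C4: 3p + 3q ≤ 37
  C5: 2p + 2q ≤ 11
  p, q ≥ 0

min z = 7p - 6q

s.t.
  p + s1 = 6
  q + s2 = 10
  3p + 2q + s3 = 5
  3p + 3q + s4 = 37
  2p + 2q + s5 = 11
  p, q, s1, s2, s3, s4, s5 ≥ 0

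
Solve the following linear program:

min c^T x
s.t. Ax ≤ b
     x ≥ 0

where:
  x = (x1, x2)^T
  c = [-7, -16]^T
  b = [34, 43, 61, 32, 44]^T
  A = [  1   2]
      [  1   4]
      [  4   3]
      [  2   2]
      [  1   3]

Evaluate the objective at each vertex of the feasible region:
  z(0, 0) = 0
  z(15.25, 0) = -106.8
  z(13, 3) = -139
  z(7, 9) = -193  ←
  z(0, 10.75) = -172
The minimum is at x1 = 7, x2 = 9.

x1 = 7, x2 = 9, z = -193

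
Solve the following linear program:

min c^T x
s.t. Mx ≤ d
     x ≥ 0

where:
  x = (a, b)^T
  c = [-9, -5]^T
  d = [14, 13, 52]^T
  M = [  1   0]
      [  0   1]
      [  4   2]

Evaluate the objective at each vertex of the feasible region:
  z(0, 0) = 0
  z(13, 0) = -117
  z(6.5, 13) = -123.5  ←
  z(0, 13) = -65
The minimum is at a = 6.5, b = 13.

a = 6.5, b = 13, z = -123.5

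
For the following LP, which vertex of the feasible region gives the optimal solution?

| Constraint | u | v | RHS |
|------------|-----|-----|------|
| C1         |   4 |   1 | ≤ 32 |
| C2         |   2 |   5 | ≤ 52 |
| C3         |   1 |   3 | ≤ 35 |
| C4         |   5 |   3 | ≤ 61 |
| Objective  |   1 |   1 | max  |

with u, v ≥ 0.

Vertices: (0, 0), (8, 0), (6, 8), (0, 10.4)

Evaluate the objective at each vertex of the feasible region:
  z(0, 0) = 0
  z(8, 0) = 8
  z(6, 8) = 14  ←
  z(0, 10.4) = 10.4
The maximum is at u = 6, v = 8.

(6, 8)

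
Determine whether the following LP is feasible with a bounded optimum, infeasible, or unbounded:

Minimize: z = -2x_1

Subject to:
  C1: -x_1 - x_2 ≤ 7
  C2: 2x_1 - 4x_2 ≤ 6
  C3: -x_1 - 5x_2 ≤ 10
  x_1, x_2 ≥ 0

Unbounded (objective can decrease without bound)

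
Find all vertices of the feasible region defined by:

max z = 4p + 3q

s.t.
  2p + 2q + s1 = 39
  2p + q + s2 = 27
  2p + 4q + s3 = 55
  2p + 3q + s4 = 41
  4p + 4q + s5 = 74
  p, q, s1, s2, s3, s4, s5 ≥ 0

(0, 0), (13.5, 0), (10, 7), (0, 13.67)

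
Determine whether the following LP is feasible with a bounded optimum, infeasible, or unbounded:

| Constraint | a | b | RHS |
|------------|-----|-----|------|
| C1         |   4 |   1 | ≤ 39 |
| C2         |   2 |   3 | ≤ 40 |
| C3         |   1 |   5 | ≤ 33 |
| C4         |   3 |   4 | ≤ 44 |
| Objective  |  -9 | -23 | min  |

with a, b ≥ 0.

Feasible with a bounded optimal solution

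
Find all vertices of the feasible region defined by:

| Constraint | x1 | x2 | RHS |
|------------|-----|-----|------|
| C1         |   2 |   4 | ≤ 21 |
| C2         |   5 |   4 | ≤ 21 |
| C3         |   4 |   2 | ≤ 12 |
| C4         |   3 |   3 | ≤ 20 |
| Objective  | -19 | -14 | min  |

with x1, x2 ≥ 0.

(0, 0), (3, 0), (1, 4), (0, 5.25)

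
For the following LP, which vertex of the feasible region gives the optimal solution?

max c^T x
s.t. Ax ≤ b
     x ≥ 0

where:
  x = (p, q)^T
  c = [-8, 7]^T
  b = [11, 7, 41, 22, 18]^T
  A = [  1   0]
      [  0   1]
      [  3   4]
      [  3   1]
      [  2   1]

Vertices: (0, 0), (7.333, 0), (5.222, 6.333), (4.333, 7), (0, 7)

Evaluate the objective at each vertex of the feasible region:
  z(0, 0) = 0
  z(7.333, 0) = -58.67
  z(5.222, 6.333) = 2.556
  z(4.333, 7) = 14.33
  z(0, 7) = 49  ←
The maximum is at p = 0, q = 7.

(0, 7)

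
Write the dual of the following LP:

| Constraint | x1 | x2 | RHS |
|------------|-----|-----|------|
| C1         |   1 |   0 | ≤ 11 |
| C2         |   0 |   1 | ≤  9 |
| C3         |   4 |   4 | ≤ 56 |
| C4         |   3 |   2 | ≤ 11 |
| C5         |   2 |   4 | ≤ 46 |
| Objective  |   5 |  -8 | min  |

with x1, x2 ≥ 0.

Primal min cᵀx s.t. Ax ≤ b, x ≥ 0  →  Dual max −bᵀy s.t. Aᵀy ≥ −c, y ≥ 0.

Maximize: z = -11y1 - 9y2 - 56y3 - 11y4 - 46y5

Subject to:
  y1 + 4y3 + 3y4 + 2y5 ≥ -5
  y2 + 4y3 + 2y4 + 4y5 ≥ 8
  y1, y2, y3, y4, y5 ≥ 0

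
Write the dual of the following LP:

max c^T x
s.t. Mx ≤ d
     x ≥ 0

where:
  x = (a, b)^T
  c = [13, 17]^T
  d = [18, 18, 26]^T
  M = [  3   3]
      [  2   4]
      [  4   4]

Primal max cᵀx s.t. Ax ≤ b, x ≥ 0  →  Dual min bᵀy s.t. Aᵀy ≥ c, y ≥ 0.

Minimize: z = 18y1 + 18y2 + 26y3

Subject to:
  3y1 + 2y2 + 4y3 ≥ 13
  3y1 + 4y2 + 4y3 ≥ 17
  y1, y2, y3 ≥ 0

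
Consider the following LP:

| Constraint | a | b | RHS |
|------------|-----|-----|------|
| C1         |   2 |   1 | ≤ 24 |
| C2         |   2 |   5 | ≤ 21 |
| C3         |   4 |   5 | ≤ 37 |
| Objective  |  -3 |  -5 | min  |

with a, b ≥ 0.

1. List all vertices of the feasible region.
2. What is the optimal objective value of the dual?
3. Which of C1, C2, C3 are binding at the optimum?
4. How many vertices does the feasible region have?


1. (0, 0), (9.25, 0), (8, 1), (0, 4.2)
2. -29
3. C2, C3
4. 4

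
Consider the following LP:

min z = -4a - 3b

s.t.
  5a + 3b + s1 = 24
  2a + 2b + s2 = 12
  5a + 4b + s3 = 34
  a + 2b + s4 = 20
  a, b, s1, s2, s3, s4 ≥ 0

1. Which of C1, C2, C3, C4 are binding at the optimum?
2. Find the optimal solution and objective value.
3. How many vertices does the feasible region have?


1. C1, C2
2. a = 3, b = 3, z = -21
3. 4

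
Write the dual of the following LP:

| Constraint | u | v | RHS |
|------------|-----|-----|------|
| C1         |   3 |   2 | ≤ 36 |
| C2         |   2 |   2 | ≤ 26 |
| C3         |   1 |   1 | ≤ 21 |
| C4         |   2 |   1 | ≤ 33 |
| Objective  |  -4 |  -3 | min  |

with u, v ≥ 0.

Primal min cᵀx s.t. Ax ≤ b, x ≥ 0  →  Dual max −bᵀy s.t. Aᵀy ≥ −c, y ≥ 0.

Maximize: z = -36y1 - 26y2 - 21y3 - 33y4

Subject to:
  3y1 + 2y2 + y3 + 2y4 ≥ 4
  2y1 + 2y2 + y3 + y4 ≥ 3
  y1, y2, y3, y4 ≥ 0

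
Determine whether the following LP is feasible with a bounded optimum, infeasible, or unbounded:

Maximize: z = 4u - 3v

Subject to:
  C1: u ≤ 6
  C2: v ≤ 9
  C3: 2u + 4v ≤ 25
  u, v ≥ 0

Feasible with a bounded optimal solution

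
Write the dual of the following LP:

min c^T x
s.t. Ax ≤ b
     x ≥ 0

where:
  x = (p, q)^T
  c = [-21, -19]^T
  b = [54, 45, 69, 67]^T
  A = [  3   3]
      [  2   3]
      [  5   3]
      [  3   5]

Primal min cᵀx s.t. Ax ≤ b, x ≥ 0  →  Dual max −bᵀy s.t. Aᵀy ≥ −c, y ≥ 0.

Maximize: z = -54y1 - 45y2 - 69y3 - 67y4

Subject to:
  3y1 + 2y2 + 5y3 + 3y4 ≥ 21
  3y1 + 3y2 + 3y3 + 5y4 ≥ 19
  y1, y2, y3, y4 ≥ 0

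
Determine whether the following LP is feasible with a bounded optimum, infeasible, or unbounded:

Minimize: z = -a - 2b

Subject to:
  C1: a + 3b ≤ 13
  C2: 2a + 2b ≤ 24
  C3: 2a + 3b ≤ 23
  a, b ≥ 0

Feasible with a bounded optimal solution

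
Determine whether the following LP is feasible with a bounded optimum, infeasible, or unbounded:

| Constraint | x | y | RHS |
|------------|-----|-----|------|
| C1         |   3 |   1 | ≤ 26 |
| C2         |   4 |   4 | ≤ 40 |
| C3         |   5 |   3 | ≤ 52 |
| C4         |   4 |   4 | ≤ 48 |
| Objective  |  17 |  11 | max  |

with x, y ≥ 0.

Feasible with a bounded optimal solution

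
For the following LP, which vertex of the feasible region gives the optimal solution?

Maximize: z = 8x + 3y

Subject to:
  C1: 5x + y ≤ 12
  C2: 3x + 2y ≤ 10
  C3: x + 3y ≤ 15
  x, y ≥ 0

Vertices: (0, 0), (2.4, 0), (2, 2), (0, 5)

Evaluate the objective at each vertex of the feasible region:
  z(0, 0) = 0
  z(2.4, 0) = 19.2
  z(2, 2) = 22  ←
  z(0, 5) = 15
The maximum is at x = 2, y = 2.

(2, 2)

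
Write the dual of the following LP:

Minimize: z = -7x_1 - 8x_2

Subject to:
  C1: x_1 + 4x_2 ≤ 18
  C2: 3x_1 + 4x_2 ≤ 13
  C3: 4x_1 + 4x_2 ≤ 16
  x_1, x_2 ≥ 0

Primal min cᵀx s.t. Ax ≤ b, x ≥ 0  →  Dual max −bᵀy s.t. Aᵀy ≥ −c, y ≥ 0.

Maximize: z = -18y1 - 13y2 - 16y3

Subject to:
  y1 + 3y2 + 4y3 ≥ 7
  4y1 + 4y2 + 4y3 ≥ 8
  y1, y2, y3 ≥ 0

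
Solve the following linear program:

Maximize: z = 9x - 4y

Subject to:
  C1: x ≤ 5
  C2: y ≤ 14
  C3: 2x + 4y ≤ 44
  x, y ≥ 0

Evaluate the objective at each vertex of the feasible region:
  z(0, 0) = 0
  z(5, 0) = 45  ←
  z(5, 8.5) = 11
  z(0, 11) = -44
The maximum is at x = 5, y = 0.

x = 5, y = 0, z = 45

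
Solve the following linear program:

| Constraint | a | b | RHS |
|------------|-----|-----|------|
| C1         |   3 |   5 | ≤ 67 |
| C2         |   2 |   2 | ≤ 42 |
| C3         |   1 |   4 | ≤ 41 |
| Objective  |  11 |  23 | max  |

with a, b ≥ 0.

Evaluate the objective at each vertex of the feasible region:
  z(0, 0) = 0
  z(21, 0) = 231
  z(19, 2) = 255
  z(9, 8) = 283  ←
  z(0, 10.25) = 235.8
The maximum is at a = 9, b = 8.

a = 9, b = 8, z = 283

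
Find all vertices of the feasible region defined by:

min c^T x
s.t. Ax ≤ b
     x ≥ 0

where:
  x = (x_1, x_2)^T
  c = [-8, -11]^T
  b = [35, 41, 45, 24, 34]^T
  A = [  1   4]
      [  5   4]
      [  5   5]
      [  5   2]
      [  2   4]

(0, 0), (4.8, 0), (2, 7), (1, 8), (0, 8.5)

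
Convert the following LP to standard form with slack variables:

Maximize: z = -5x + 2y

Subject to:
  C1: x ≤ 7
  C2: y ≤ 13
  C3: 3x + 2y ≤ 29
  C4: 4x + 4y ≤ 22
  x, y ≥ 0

max z = -5x + 2y

s.t.
  x + s1 = 7
  y + s2 = 13
  3x + 2y + s3 = 29
  4x + 4y + s4 = 22
  x, y, s1, s2, s3, s4 ≥ 0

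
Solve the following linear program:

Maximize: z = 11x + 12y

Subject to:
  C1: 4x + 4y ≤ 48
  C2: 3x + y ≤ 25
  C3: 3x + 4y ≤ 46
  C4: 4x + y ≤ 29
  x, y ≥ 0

Evaluate the objective at each vertex of the feasible region:
  z(0, 0) = 0
  z(7.25, 0) = 79.75
  z(5.667, 6.333) = 138.3
  z(2, 10) = 142  ←
  z(0, 11.5) = 138
The maximum is at x = 2, y = 10.

x = 2, y = 10, z = 142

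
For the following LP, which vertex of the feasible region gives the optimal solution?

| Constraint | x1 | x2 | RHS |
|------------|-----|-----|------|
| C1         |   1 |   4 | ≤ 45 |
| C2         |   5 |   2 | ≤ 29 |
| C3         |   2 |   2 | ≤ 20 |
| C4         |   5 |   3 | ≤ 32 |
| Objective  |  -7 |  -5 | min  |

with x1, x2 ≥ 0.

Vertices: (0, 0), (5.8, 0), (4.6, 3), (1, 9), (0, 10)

Evaluate the objective at each vertex of the feasible region:
  z(0, 0) = 0
  z(5.8, 0) = -40.6
  z(4.6, 3) = -47.2
  z(1, 9) = -52  ←
  z(0, 10) = -50
The minimum is at x1 = 1, x2 = 9.

(1, 9)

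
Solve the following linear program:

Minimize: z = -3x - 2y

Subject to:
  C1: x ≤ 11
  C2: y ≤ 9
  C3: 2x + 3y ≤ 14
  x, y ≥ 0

Evaluate the objective at each vertex of the feasible region:
  z(0, 0) = 0
  z(7, 0) = -21  ←
  z(0, 4.667) = -9.333
The minimum is at x = 7, y = 0.

x = 7, y = 0, z = -21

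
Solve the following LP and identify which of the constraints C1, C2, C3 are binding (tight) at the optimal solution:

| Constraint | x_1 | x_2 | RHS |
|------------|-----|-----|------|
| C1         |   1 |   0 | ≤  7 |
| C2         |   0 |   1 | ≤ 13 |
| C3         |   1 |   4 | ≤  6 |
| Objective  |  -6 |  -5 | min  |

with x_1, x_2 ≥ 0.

At x_1 = 6, x_2 = 0, compute slack b - a·x for each constraint:
  C1: 7 − 6 = 1  (slack)
  C2: 13 − 0 = 13  (slack)
  C3: 6 − 6 = 0  (binding)

Optimal: x_1 = 6, x_2 = 0
Binding: C3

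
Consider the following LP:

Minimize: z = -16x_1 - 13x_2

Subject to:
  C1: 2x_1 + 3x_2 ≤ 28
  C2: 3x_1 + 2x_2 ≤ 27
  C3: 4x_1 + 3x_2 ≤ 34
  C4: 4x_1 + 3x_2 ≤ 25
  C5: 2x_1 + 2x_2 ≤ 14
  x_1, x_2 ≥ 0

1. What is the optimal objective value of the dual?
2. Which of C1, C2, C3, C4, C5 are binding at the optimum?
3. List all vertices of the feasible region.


1. -103
2. C4, C5
3. (0, 0), (6.25, 0), (4, 3), (0, 7)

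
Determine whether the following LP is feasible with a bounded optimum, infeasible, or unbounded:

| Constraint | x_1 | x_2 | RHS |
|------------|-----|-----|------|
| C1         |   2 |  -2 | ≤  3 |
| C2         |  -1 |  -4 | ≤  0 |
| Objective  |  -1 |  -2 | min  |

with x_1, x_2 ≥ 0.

Unbounded (objective can decrease without bound)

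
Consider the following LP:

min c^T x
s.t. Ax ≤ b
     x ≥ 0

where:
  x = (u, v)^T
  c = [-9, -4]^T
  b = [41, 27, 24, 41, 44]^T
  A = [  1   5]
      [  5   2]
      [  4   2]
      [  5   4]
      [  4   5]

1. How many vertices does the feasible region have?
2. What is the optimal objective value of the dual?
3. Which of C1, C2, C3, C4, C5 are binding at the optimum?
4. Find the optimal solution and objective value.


1. 6
2. -51
3. C2, C3
4. u = 3, v = 6, z = -51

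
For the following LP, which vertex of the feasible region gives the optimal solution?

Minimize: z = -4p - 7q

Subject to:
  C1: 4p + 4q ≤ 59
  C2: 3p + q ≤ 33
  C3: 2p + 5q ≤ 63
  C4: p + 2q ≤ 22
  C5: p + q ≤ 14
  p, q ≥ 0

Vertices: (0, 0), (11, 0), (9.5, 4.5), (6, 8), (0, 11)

Evaluate the objective at each vertex of the feasible region:
  z(0, 0) = 0
  z(11, 0) = -44
  z(9.5, 4.5) = -69.5
  z(6, 8) = -80  ←
  z(0, 11) = -77
The minimum is at p = 6, q = 8.

(6, 8)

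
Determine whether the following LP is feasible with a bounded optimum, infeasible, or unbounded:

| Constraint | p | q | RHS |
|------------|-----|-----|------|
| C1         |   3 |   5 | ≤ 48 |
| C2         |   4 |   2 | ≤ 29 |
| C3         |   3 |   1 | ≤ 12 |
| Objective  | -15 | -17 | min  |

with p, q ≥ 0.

Feasible with a bounded optimal solution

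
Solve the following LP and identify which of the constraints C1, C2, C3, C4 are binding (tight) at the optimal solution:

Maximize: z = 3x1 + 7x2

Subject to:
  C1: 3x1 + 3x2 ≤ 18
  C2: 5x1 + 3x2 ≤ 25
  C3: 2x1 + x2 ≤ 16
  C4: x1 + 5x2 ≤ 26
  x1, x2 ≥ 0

At x1 = 1, x2 = 5, compute slack b - a·x for each constraint:
  C1: 18 − 18 = 0  (binding)
  C2: 25 − 20 = 5  (slack)
  C3: 16 − 7 = 9  (slack)
  C4: 26 − 26 = 0  (binding)

Optimal: x1 = 1, x2 = 5
Binding: C1, C4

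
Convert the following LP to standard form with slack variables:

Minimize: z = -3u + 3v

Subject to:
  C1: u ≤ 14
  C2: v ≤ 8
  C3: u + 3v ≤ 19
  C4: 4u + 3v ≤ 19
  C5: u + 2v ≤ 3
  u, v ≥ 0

min z = -3u + 3v

s.t.
  u + s1 = 14
  v + s2 = 8
  u + 3v + s3 = 19
  4u + 3v + s4 = 19
  u + 2v + s5 = 3
  u, v, s1, s2, s3, s4, s5 ≥ 0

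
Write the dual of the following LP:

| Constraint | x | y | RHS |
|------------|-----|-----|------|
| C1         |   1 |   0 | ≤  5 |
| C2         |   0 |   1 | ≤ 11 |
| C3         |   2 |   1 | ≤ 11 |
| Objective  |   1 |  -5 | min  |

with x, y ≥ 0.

Primal min cᵀx s.t. Ax ≤ b, x ≥ 0  →  Dual max −bᵀy s.t. Aᵀy ≥ −c, y ≥ 0.

Maximize: z = -5y1 - 11y2 - 11y3

Subject to:
  y1 + 2y3 ≥ -1
  y2 + y3 ≥ 5
  y1, y2, y3 ≥ 0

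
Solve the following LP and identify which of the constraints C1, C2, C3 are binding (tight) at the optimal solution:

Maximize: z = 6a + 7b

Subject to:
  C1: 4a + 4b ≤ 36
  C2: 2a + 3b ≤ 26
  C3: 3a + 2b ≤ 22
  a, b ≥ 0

At a = 1, b = 8, compute slack b - a·x for each constraint:
  C1: 36 − 36 = 0  (binding)
  C2: 26 − 26 = 0  (binding)
  C3: 22 − 19 = 3  (slack)

Optimal: a = 1, b = 8
Binding: C1, C2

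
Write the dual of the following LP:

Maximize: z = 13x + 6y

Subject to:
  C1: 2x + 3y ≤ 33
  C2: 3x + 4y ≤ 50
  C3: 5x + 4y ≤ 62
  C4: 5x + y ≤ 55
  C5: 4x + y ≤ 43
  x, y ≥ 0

Primal max cᵀx s.t. Ax ≤ b, x ≥ 0  →  Dual min bᵀy s.t. Aᵀy ≥ c, y ≥ 0.

Minimize: z = 33y1 + 50y2 + 62y3 + 55y4 + 43y5

Subject to:
  2y1 + 3y2 + 5y3 + 5y4 + 4y5 ≥ 13
  3y1 + 4y2 + 4y3 + y4 + y5 ≥ 6
  y1, y2, y3, y4, y5 ≥ 0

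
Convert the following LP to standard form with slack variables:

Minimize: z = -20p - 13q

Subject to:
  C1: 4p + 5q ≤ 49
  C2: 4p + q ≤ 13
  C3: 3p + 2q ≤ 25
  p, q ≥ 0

min z = -20p - 13q

s.t.
  4p + 5q + s1 = 49
  4p + q + s2 = 13
  3p + 2q + s3 = 25
  p, q, s1, s2, s3 ≥ 0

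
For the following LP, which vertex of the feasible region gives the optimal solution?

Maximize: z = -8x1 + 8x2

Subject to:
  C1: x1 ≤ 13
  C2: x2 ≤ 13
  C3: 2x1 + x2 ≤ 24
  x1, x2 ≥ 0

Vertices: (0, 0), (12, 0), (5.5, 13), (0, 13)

Evaluate the objective at each vertex of the feasible region:
  z(0, 0) = 0
  z(12, 0) = -96
  z(5.5, 13) = 60
  z(0, 13) = 104  ←
The maximum is at x1 = 0, x2 = 13.

(0, 13)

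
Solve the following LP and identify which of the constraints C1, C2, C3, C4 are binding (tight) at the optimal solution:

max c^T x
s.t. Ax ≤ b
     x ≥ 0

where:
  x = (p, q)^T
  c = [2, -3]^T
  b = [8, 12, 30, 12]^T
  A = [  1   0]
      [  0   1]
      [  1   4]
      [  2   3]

At p = 6, q = 0, compute slack b - a·x for each constraint:
  C1: 8 − 6 = 2  (slack)
  C2: 12 − 0 = 12  (slack)
  C3: 30 − 6 = 24  (slack)
  C4: 12 − 12 = 0  (binding)

Optimal: p = 6, q = 0
Binding: C4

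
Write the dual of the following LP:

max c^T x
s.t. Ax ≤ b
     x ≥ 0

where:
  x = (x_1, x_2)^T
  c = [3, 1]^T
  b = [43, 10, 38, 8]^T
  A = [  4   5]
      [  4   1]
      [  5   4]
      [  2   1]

Primal max cᵀx s.t. Ax ≤ b, x ≥ 0  →  Dual min bᵀy s.t. Aᵀy ≥ c, y ≥ 0.

Minimize: z = 43y1 + 10y2 + 38y3 + 8y4

Subject to:
  4y1 + 4y2 + 5y3 + 2y4 ≥ 3
  5y1 + y2 + 4y3 + y4 ≥ 1
  y1, y2, y3, y4 ≥ 0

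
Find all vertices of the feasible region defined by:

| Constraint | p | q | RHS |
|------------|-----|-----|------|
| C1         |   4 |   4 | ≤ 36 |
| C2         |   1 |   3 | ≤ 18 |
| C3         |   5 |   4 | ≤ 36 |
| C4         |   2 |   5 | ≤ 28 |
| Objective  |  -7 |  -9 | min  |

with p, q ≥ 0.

(0, 0), (7.2, 0), (4, 4), (0, 5.6)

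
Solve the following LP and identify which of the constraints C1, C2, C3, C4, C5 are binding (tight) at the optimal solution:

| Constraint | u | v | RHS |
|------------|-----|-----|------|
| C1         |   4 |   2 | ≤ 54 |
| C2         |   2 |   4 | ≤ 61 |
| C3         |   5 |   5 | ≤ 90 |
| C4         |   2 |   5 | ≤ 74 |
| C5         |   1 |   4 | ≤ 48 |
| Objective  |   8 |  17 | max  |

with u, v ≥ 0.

At u = 8, v = 10, compute slack b - a·x for each constraint:
  C1: 54 − 52 = 2  (slack)
  C2: 61 − 56 = 5  (slack)
  C3: 90 − 90 = 0  (binding)
  C4: 74 − 66 = 8  (slack)
  C5: 48 − 48 = 0  (binding)

Optimal: u = 8, v = 10
Binding: C3, C5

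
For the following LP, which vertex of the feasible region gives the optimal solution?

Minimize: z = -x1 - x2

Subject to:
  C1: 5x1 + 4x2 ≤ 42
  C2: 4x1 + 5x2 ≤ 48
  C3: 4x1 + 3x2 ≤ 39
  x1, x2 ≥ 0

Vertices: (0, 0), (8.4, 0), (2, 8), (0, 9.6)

Evaluate the objective at each vertex of the feasible region:
  z(0, 0) = 0
  z(8.4, 0) = -8.4
  z(2, 8) = -10  ←
  z(0, 9.6) = -9.6
The minimum is at x1 = 2, x2 = 8.

(2, 8)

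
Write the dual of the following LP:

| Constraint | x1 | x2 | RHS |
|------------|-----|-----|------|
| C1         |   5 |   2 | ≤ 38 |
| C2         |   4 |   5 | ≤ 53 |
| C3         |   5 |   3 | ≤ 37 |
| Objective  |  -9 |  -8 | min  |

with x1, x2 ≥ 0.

Primal min cᵀx s.t. Ax ≤ b, x ≥ 0  →  Dual max −bᵀy s.t. Aᵀy ≥ −c, y ≥ 0.

Maximize: z = -38y1 - 53y2 - 37y3

Subject to:
  5y1 + 4y2 + 5y3 ≥ 9
  2y1 + 5y2 + 3y3 ≥ 8
  y1, y2, y3 ≥ 0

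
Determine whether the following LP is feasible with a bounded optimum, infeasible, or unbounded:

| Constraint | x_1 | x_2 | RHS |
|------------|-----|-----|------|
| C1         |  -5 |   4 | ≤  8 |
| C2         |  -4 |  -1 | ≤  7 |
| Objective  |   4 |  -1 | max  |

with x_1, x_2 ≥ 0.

Unbounded (objective can increase without bound)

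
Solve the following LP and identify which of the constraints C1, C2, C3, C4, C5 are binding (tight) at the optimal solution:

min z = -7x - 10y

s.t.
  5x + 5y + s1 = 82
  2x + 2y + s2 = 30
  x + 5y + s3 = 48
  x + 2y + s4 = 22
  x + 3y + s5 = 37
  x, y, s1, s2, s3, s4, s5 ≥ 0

At x = 8, y = 7, compute slack b - a·x for each constraint:
  C1: 82 − 75 = 7  (slack)
  C2: 30 − 30 = 0  (binding)
  C3: 48 − 43 = 5  (slack)
  C4: 22 − 22 = 0  (binding)
  C5: 37 − 29 = 8  (slack)

Optimal: x = 8, y = 7
Binding: C2, C4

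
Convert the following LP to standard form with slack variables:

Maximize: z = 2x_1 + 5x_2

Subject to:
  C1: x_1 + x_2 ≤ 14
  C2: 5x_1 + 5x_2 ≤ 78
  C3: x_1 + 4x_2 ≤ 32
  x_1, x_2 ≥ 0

max z = 2x_1 + 5x_2

s.t.
  x_1 + x_2 + s1 = 14
  5x_1 + 5x_2 + s2 = 78
  x_1 + 4x_2 + s3 = 32
  x_1, x_2, s1, s2, s3 ≥ 0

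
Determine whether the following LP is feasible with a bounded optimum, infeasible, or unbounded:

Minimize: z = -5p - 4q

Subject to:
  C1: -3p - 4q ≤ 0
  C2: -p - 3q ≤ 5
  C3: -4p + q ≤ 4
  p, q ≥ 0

Unbounded (objective can decrease without bound)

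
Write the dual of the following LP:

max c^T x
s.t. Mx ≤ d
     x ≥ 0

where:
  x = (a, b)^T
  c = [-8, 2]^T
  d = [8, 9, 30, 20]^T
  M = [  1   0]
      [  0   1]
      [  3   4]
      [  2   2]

Primal max cᵀx s.t. Ax ≤ b, x ≥ 0  →  Dual min bᵀy s.t. Aᵀy ≥ c, y ≥ 0.

Minimize: z = 8y1 + 9y2 + 30y3 + 20y4

Subject to:
  y1 + 3y3 + 2y4 ≥ -8
  y2 + 4y3 + 2y4 ≥ 2
  y1, y2, y3, y4 ≥ 0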